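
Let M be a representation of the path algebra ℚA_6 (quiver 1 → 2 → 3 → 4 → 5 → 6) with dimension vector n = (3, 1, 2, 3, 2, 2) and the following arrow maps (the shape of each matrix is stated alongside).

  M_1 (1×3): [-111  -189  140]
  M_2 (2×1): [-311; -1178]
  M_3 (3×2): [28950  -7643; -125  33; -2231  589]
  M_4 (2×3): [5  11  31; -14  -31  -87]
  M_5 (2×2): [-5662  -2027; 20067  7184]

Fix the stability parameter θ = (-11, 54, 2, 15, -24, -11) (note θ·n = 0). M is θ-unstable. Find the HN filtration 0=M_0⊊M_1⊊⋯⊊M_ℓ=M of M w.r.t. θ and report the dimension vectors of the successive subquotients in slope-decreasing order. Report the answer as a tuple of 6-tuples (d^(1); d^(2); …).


Barcode: M ≅ I[1,1]^2, I[1,4], I[3,6], I[4,6]. HN layers by μ_θ (4 steps, strictly decreasing):
  μ^(1)=71/3; μ^(2)=-9/2; μ^(3)=-20/3; μ^(4)=-11

((0, 1, 1, 1, 0, 0); (0, 0, 1, 1, 1, 1); (0, 0, 0, 1, 1, 1); (3, 0, 0, 0, 0, 0))


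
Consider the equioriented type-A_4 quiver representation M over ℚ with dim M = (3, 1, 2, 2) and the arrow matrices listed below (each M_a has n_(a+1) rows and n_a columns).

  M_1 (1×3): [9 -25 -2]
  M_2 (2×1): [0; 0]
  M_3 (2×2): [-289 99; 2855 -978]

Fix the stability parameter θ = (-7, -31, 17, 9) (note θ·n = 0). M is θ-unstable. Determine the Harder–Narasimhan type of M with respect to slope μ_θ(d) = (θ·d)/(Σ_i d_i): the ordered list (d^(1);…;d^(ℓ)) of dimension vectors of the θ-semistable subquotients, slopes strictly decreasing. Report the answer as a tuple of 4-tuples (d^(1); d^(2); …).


Via rank(M_{q-1}∘⋯∘M_p): M ≅ I[1,1]^2, I[1,2], I[3,4]^2.
μ_θ-semistable layers: μ^(1)=13; μ^(2)=-7; μ^(3)=-19

((0, 0, 2, 2); (2, 0, 0, 0); (1, 1, 0, 0))


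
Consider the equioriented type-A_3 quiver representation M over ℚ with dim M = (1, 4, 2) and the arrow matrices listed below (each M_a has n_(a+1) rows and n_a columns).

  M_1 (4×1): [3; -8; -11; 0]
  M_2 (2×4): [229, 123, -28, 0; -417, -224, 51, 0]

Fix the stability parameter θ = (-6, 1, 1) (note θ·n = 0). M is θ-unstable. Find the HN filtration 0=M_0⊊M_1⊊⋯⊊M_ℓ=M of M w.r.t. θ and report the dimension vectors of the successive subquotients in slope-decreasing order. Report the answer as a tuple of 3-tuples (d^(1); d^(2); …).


Barcode: M ≅ I[1,3], I[2,2]^2, I[2,3]. HN layers by μ_θ (2 steps, strictly decreasing):
  μ^(1)=1; μ^(2)=-6

((0, 4, 2); (1, 0, 0))


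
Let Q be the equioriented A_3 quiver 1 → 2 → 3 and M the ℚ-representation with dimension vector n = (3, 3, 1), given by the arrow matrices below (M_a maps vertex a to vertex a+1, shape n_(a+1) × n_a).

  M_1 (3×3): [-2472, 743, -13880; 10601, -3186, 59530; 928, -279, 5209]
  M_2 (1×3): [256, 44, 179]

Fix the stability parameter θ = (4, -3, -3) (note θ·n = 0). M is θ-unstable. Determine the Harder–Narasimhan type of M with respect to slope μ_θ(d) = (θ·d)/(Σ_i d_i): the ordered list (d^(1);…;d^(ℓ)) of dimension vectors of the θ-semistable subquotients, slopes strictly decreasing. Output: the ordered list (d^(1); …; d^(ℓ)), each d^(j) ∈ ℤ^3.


Interval decomposition of M: I[1,2]^2, I[1,3].
HN type (ℓ=2): μ^(1)=1/2; μ^(2)=-2/3

((2, 2, 0); (1, 1, 1))


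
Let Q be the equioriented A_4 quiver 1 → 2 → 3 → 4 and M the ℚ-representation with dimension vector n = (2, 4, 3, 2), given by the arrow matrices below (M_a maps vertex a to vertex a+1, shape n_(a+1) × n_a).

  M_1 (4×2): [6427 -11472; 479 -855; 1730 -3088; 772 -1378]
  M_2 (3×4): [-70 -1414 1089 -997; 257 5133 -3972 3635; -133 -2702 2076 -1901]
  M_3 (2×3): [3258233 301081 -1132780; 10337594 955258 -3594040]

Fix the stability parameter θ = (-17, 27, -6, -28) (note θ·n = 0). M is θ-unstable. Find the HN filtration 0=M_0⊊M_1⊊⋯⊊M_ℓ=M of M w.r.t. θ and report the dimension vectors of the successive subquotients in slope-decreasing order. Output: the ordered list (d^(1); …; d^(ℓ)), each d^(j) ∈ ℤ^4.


Via rank(M_{q-1}∘⋯∘M_p): M ≅ I[1,3], I[1,4], I[2,2], I[2,3], I[4,4].
μ_θ-semistable layers: μ^(1)=27; μ^(2)=21/2; μ^(3)=-7/3; μ^(4)=-17; μ^(5)=-28

((0, 1, 0, 0); (0, 2, 2, 0); (0, 1, 1, 1); (2, 0, 0, 0); (0, 0, 0, 1))


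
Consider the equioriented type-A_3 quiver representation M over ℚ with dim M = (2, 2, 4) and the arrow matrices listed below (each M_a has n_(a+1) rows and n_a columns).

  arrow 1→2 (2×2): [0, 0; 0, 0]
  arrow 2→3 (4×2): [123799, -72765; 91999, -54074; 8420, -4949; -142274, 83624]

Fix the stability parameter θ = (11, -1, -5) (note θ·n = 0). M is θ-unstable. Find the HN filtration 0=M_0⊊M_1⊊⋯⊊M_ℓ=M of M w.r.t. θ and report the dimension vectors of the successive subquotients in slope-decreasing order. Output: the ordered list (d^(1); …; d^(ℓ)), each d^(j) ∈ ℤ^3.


Interval decomposition of M: I[1,1]^2, I[2,3]^2, I[3,3]^2.
HN type (ℓ=3): μ^(1)=11; μ^(2)=-3; μ^(3)=-5

((2, 0, 0); (0, 2, 2); (0, 0, 2))


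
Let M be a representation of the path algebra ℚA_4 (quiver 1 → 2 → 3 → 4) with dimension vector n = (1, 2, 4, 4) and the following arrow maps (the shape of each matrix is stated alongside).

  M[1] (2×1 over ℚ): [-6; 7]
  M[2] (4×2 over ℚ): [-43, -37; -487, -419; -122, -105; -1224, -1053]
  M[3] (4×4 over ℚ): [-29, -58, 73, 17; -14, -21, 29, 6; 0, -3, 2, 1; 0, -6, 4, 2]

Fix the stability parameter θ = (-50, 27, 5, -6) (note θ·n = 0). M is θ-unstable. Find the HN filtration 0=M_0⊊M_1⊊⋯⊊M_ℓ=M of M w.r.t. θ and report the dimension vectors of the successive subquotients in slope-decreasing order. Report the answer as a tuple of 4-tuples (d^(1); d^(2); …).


Via rank(M_{q-1}∘⋯∘M_p): M ≅ I[1,4], I[2,4], I[3,3], I[3,4], I[4,4].
μ_θ-semistable layers: μ^(1)=26/3; μ^(2)=5; μ^(3)=-1/2; μ^(4)=-6; μ^(5)=-50

((0, 2, 2, 2); (0, 0, 1, 0); (0, 0, 1, 1); (0, 0, 0, 1); (1, 0, 0, 0))


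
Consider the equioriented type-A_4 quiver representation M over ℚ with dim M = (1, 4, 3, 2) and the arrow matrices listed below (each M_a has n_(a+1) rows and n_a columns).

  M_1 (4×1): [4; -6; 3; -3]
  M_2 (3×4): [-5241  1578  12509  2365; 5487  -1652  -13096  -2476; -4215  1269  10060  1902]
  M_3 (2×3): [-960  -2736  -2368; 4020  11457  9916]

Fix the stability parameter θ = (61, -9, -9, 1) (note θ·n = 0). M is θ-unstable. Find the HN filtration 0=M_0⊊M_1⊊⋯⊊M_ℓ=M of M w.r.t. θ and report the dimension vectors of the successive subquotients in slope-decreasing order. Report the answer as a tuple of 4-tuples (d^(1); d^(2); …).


Interval decomposition of M: I[1,2], I[2,3]^2, I[2,4], I[4,4].
HN type (ℓ=3): μ^(1)=26; μ^(2)=1; μ^(3)=-9

((1, 1, 0, 0); (0, 0, 0, 2); (0, 3, 3, 0))


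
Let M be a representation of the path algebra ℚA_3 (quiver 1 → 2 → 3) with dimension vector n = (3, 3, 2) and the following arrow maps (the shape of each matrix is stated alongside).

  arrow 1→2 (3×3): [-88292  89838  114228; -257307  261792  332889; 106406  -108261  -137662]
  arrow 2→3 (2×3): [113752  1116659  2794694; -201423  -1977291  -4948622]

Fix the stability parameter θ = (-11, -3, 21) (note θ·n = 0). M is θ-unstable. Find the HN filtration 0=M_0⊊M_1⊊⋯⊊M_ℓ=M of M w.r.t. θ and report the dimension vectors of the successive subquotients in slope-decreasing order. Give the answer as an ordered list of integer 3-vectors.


Via rank(M_{q-1}∘⋯∘M_p): M ≅ I[1,1], I[1,3]^2, I[2,2].
μ_θ-semistable layers: μ^(1)=21; μ^(2)=-3; μ^(3)=-11

((0, 0, 2); (0, 3, 0); (3, 0, 0))


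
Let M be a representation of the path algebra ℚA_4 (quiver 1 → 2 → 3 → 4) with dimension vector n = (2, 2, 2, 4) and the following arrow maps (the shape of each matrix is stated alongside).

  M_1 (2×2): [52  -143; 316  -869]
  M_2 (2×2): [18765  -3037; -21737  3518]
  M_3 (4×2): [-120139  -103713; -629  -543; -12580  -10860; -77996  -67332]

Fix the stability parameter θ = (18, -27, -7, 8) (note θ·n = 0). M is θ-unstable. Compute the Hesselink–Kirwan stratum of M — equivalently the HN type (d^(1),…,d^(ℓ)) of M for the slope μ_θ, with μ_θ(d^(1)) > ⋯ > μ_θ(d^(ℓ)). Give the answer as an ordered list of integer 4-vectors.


Barcode: M ≅ I[1,1], I[1,4], I[2,3], I[4,4]^3. HN layers by μ_θ (5 steps, strictly decreasing):
  μ^(1)=18; μ^(2)=8; μ^(3)=-16/3; μ^(4)=-7; μ^(5)=-27

((1, 0, 0, 0); (0, 0, 0, 4); (1, 1, 1, 0); (0, 0, 1, 0); (0, 1, 0, 0))


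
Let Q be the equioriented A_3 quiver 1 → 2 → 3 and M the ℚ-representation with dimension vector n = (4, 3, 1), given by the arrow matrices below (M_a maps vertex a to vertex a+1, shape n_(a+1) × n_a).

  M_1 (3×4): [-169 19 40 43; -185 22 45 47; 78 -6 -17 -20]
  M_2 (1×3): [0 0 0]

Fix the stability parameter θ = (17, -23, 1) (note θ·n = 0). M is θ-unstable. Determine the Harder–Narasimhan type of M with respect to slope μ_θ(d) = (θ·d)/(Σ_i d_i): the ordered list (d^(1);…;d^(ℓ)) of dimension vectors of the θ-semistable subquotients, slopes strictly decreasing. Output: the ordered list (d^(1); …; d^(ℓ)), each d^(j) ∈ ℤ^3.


Barcode: M ≅ I[1,1], I[1,2]^3, I[3,3]. HN layers by μ_θ (3 steps, strictly decreasing):
  μ^(1)=17; μ^(2)=1; μ^(3)=-3

((1, 0, 0); (0, 0, 1); (3, 3, 0))


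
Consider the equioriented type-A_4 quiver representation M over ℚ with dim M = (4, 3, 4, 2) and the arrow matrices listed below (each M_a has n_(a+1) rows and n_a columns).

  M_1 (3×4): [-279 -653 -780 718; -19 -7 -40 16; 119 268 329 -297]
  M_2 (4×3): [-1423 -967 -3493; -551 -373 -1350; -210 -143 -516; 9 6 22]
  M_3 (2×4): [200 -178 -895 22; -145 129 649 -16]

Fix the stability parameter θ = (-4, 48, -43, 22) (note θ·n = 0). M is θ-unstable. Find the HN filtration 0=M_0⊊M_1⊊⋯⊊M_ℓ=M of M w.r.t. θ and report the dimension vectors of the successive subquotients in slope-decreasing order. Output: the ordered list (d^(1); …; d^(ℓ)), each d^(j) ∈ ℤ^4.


Barcode: M ≅ I[1,1], I[1,3], I[1,4]^2, I[3,3]. HN layers by μ_θ (4 steps, strictly decreasing):
  μ^(1)=22; μ^(2)=5/2; μ^(3)=-4; μ^(4)=-43

((0, 0, 0, 2); (0, 3, 3, 0); (4, 0, 0, 0); (0, 0, 1, 0))


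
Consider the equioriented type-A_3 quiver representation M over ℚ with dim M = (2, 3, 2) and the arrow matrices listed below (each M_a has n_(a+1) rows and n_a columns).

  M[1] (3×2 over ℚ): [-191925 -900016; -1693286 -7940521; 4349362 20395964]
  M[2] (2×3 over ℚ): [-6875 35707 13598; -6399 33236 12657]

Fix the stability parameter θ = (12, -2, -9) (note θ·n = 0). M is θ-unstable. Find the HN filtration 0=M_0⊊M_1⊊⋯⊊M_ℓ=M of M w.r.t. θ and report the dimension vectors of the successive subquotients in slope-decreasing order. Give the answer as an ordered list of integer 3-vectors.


Barcode: M ≅ I[1,3]^2, I[2,2]. HN layers by μ_θ (2 steps, strictly decreasing):
  μ^(1)=1/3; μ^(2)=-2

((2, 2, 2); (0, 1, 0))


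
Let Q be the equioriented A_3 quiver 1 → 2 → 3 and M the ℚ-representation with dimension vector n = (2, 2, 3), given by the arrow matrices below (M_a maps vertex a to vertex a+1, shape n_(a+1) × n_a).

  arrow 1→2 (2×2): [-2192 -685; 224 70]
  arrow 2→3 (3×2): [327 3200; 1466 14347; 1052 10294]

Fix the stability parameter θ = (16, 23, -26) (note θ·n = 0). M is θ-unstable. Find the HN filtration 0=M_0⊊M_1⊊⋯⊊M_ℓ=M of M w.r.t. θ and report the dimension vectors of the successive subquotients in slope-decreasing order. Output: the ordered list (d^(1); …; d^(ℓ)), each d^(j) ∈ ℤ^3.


Interval decomposition of M: I[1,1], I[1,3], I[2,3], I[3,3].
HN type (ℓ=4): μ^(1)=16; μ^(2)=13/3; μ^(3)=-3/2; μ^(4)=-26

((1, 0, 0); (1, 1, 1); (0, 1, 1); (0, 0, 1))


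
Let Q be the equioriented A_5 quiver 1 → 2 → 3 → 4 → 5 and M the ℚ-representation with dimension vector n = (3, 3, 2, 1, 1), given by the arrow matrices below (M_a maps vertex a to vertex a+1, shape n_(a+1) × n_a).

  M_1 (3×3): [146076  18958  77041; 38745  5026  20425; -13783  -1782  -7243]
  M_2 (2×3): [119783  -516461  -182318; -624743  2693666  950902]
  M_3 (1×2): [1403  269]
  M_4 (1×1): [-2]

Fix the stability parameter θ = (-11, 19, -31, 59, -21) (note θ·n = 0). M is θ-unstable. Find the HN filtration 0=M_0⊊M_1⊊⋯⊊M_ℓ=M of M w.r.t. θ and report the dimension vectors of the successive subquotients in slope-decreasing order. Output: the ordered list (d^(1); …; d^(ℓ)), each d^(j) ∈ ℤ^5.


Via rank(M_{q-1}∘⋯∘M_p): M ≅ I[1,1], I[1,3], I[1,5], I[2,2].
μ_θ-semistable layers: μ^(1)=19; μ^(2)=-6; μ^(3)=-11

((0, 1, 0, 1, 1); (0, 2, 2, 0, 0); (3, 0, 0, 0, 0))


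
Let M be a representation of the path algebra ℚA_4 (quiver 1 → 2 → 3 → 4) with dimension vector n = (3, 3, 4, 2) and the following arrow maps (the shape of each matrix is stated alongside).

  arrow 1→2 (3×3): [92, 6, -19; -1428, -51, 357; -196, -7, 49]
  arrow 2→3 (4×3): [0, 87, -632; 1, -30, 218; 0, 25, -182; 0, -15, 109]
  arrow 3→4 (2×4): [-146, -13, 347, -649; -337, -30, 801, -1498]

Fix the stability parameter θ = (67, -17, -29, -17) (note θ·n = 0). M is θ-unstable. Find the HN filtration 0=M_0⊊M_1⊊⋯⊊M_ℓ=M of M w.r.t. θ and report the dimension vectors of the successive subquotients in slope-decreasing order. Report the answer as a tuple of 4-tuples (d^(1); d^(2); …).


Interval decomposition of M: I[1,1], I[1,4]^2, I[2,3], I[3,3].
HN type (ℓ=4): μ^(1)=67; μ^(2)=1; μ^(3)=-23; μ^(4)=-29

((1, 0, 0, 0); (2, 2, 2, 2); (0, 1, 1, 0); (0, 0, 1, 0))


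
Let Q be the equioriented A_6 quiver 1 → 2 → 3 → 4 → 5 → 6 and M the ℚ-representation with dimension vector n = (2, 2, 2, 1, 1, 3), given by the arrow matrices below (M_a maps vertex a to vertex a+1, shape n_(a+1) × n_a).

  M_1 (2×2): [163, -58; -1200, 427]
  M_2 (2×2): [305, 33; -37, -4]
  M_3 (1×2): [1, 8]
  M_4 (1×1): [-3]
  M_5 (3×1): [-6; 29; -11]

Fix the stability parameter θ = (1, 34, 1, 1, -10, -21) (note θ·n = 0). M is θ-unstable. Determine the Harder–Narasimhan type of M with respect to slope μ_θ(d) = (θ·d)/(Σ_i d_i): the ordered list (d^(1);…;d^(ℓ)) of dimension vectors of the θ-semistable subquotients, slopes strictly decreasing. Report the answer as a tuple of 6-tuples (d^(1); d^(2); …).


Barcode: M ≅ I[1,3], I[1,6], I[6,6]^2. HN layers by μ_θ (3 steps, strictly decreasing):
  μ^(1)=35/2; μ^(2)=1; μ^(3)=-21

((0, 1, 1, 0, 0, 0); (2, 1, 1, 1, 1, 1); (0, 0, 0, 0, 0, 2))


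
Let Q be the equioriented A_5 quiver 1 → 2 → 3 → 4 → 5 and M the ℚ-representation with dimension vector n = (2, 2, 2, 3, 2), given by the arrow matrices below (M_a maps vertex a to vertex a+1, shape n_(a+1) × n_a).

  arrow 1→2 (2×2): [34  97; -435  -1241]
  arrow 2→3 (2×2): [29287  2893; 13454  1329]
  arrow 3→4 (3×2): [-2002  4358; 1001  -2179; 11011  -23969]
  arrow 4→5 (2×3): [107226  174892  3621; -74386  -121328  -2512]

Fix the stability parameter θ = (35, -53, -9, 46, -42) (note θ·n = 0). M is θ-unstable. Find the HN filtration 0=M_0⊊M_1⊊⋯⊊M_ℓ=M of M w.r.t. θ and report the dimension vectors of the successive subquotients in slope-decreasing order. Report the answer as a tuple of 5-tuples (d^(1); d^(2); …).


Barcode: M ≅ I[1,3], I[1,5], I[4,4], I[4,5]. HN layers by μ_θ (3 steps, strictly decreasing):
  μ^(1)=46; μ^(2)=2; μ^(3)=-9

((0, 0, 0, 1, 0); (0, 0, 0, 2, 2); (2, 2, 2, 0, 0))


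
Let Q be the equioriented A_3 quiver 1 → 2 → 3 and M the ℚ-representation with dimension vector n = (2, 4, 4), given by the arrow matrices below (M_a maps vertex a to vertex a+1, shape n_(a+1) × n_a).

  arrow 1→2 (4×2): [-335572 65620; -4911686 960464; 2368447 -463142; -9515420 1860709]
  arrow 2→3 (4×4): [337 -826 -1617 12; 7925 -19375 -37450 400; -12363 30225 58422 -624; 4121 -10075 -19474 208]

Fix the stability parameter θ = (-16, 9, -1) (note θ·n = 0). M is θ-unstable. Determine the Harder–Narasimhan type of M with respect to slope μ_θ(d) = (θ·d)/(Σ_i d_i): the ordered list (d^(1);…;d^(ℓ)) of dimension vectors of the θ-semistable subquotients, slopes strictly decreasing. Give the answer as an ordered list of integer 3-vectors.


Interval decomposition of M: I[1,2], I[1,3], I[2,2], I[2,3], I[3,3]^2.
HN type (ℓ=4): μ^(1)=9; μ^(2)=4; μ^(3)=-1; μ^(4)=-16

((0, 2, 0); (0, 2, 2); (0, 0, 2); (2, 0, 0))


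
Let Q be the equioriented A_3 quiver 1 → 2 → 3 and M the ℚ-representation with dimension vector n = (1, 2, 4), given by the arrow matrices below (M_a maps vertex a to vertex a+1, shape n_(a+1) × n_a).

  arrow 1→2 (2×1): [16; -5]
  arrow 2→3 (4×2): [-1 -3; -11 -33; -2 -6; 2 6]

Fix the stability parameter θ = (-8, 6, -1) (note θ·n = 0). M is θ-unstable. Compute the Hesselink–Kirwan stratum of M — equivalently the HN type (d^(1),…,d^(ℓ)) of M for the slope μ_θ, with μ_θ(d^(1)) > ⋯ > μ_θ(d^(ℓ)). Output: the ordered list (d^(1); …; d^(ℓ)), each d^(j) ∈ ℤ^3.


Barcode: M ≅ I[1,3], I[2,2], I[3,3]^3. HN layers by μ_θ (4 steps, strictly decreasing):
  μ^(1)=6; μ^(2)=5/2; μ^(3)=-1; μ^(4)=-8

((0, 1, 0); (0, 1, 1); (0, 0, 3); (1, 0, 0))


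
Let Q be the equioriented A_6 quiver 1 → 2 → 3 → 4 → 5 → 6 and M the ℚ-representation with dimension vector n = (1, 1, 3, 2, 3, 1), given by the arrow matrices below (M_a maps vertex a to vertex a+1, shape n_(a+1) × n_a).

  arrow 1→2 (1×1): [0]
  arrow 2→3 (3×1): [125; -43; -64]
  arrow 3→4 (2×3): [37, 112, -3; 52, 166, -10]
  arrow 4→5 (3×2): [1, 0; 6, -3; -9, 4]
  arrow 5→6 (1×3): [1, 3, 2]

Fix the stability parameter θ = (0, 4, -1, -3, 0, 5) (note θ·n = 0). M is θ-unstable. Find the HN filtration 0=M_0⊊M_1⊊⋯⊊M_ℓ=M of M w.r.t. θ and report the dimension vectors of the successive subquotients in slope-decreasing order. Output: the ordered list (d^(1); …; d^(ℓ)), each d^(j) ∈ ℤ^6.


Via rank(M_{q-1}∘⋯∘M_p): M ≅ I[1,1], I[2,6], I[3,3], I[3,5], I[5,5].
μ_θ-semistable layers: μ^(1)=5; μ^(2)=0; μ^(3)=-1; μ^(4)=-2

((0, 0, 0, 0, 0, 1); (1, 1, 1, 1, 3, 0); (0, 0, 1, 0, 0, 0); (0, 0, 1, 1, 0, 0))


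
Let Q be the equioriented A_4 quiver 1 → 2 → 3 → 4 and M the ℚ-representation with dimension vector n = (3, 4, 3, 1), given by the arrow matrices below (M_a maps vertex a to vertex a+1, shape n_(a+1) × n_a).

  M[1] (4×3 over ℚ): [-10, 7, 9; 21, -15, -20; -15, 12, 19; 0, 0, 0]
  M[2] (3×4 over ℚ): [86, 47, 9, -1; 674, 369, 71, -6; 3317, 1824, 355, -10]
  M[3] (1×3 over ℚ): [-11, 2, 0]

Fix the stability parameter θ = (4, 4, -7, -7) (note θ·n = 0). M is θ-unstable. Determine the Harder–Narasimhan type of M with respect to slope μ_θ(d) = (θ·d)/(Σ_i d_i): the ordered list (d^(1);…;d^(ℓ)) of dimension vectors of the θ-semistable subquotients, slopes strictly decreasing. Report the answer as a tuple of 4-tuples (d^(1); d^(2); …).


Interval decomposition of M: I[1,1], I[1,3], I[1,4], I[2,2], I[2,3].
HN type (ℓ=3): μ^(1)=4; μ^(2)=1/3; μ^(3)=-3/2

((1, 1, 0, 0); (1, 1, 1, 0); (1, 2, 2, 1))


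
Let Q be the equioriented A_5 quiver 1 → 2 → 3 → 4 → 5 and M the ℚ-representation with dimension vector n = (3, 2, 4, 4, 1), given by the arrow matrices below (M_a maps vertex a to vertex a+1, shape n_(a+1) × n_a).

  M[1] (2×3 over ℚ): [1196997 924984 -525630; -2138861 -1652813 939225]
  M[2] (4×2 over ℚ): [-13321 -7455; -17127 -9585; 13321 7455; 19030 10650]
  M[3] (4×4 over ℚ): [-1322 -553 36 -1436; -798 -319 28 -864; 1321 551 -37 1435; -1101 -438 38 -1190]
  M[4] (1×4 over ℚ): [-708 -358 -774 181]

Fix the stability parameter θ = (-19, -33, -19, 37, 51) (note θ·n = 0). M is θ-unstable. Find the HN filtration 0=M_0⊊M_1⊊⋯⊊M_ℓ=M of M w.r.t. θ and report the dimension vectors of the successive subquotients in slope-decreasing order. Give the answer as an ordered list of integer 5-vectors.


Via rank(M_{q-1}∘⋯∘M_p): M ≅ I[1,1], I[1,2], I[1,5], I[3,4]^3.
μ_θ-semistable layers: μ^(1)=51; μ^(2)=37; μ^(3)=-19; μ^(4)=-26

((0, 0, 0, 0, 1); (0, 0, 0, 4, 0); (1, 0, 4, 0, 0); (2, 2, 0, 0, 0))


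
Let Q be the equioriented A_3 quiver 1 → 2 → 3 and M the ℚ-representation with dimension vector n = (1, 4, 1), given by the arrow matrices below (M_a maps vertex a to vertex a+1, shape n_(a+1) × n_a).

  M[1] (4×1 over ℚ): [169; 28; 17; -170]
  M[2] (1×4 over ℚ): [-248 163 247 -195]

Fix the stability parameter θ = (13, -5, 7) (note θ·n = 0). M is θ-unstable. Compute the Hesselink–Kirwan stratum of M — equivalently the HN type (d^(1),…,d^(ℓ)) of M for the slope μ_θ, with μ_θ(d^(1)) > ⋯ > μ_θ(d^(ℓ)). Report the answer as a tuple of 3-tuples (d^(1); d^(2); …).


Via rank(M_{q-1}∘⋯∘M_p): M ≅ I[1,3], I[2,2]^3.
μ_θ-semistable layers: μ^(1)=7; μ^(2)=4; μ^(3)=-5

((0, 0, 1); (1, 1, 0); (0, 3, 0))


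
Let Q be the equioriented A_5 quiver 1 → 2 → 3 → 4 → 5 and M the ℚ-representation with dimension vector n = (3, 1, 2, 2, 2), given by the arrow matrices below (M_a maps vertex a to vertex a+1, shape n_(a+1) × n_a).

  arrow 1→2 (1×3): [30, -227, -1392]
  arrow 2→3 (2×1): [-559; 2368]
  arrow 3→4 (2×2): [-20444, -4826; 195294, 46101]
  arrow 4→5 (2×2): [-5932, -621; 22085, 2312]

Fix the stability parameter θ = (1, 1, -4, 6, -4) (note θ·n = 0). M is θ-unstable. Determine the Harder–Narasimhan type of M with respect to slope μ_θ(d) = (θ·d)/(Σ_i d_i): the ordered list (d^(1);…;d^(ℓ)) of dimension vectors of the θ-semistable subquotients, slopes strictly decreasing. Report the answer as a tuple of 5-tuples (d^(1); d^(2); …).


Interval decomposition of M: I[1,1]^2, I[1,5], I[3,3], I[4,5].
HN type (ℓ=3): μ^(1)=1; μ^(2)=-2/3; μ^(3)=-4

((2, 0, 0, 2, 2); (1, 1, 1, 0, 0); (0, 0, 1, 0, 0))


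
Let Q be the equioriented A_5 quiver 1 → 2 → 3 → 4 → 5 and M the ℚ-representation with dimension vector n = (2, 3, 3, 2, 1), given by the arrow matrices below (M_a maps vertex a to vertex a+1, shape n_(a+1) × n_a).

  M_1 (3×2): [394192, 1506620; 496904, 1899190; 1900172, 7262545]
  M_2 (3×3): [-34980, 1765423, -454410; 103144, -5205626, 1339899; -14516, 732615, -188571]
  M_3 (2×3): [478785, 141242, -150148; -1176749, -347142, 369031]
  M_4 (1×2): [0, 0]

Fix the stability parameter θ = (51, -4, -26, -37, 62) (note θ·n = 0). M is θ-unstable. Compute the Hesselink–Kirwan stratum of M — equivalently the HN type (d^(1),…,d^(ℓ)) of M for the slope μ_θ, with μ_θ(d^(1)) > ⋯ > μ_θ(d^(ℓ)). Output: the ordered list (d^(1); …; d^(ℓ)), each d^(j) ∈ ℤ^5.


Via rank(M_{q-1}∘⋯∘M_p): M ≅ I[1,1], I[1,4], I[2,2], I[2,4], I[3,3], I[5,5].
μ_θ-semistable layers: μ^(1)=62; μ^(2)=51; μ^(3)=-4; μ^(4)=-67/3; μ^(5)=-26

((0, 0, 0, 0, 1); (1, 0, 0, 0, 0); (1, 2, 1, 1, 0); (0, 1, 1, 1, 0); (0, 0, 1, 0, 0))


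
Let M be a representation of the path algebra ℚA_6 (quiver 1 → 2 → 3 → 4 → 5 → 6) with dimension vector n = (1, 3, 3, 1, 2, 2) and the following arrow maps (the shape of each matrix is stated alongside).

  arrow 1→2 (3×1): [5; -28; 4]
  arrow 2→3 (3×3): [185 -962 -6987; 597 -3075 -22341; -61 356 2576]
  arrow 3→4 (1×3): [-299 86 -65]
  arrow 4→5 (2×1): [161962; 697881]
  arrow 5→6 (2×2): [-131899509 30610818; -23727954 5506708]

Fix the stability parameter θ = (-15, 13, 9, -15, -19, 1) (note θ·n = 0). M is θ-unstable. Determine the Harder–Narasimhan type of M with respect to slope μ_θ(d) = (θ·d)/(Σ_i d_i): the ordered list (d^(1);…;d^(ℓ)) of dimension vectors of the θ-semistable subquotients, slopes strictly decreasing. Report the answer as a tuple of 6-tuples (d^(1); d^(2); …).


Barcode: M ≅ I[1,5], I[2,3]^2, I[5,6], I[6,6]. HN layers by μ_θ (5 steps, strictly decreasing):
  μ^(1)=11; μ^(2)=1; μ^(3)=-3; μ^(4)=-15; μ^(5)=-19

((0, 2, 2, 0, 0, 0); (0, 0, 0, 0, 0, 2); (0, 1, 1, 1, 1, 0); (1, 0, 0, 0, 0, 0); (0, 0, 0, 0, 1, 0))


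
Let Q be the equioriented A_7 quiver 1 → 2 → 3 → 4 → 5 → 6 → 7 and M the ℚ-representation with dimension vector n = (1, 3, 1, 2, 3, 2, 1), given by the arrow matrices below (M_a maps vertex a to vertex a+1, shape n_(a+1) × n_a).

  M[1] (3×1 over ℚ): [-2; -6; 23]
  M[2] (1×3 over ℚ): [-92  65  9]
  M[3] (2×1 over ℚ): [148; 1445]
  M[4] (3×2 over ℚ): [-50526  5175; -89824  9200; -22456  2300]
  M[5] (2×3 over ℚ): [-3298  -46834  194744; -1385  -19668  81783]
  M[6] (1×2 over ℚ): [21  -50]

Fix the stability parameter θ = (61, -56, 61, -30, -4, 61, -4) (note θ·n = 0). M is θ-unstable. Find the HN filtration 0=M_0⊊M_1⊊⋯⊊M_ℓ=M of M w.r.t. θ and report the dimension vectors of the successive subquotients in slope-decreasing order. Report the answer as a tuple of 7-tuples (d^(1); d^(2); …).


Via rank(M_{q-1}∘⋯∘M_p): M ≅ I[1,6], I[2,2]^2, I[4,4], I[5,5], I[5,7].
μ_θ-semistable layers: μ^(1)=61; μ^(2)=57/2; μ^(3)=9; μ^(4)=5/2; μ^(5)=-4; μ^(6)=-30; μ^(7)=-56

((0, 0, 0, 0, 0, 1, 0); (0, 0, 0, 0, 0, 1, 1); (0, 0, 1, 1, 1, 0, 0); (1, 1, 0, 0, 0, 0, 0); (0, 0, 0, 0, 2, 0, 0); (0, 0, 0, 1, 0, 0, 0); (0, 2, 0, 0, 0, 0, 0))


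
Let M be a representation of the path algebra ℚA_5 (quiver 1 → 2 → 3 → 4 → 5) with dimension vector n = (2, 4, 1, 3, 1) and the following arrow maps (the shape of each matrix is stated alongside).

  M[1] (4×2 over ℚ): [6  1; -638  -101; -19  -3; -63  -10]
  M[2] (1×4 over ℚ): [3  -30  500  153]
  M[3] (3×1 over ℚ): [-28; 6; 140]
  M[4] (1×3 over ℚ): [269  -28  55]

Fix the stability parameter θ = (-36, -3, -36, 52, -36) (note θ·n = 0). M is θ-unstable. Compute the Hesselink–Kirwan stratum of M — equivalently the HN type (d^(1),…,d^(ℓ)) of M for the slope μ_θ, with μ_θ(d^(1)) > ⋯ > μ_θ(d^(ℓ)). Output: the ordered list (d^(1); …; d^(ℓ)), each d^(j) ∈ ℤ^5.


Barcode: M ≅ I[1,2], I[1,4], I[2,2]^2, I[4,4], I[4,5]. HN layers by μ_θ (5 steps, strictly decreasing):
  μ^(1)=52; μ^(2)=8; μ^(3)=-3; μ^(4)=-39/2; μ^(5)=-36

((0, 0, 0, 2, 0); (0, 0, 0, 1, 1); (0, 3, 0, 0, 0); (0, 1, 1, 0, 0); (2, 0, 0, 0, 0))


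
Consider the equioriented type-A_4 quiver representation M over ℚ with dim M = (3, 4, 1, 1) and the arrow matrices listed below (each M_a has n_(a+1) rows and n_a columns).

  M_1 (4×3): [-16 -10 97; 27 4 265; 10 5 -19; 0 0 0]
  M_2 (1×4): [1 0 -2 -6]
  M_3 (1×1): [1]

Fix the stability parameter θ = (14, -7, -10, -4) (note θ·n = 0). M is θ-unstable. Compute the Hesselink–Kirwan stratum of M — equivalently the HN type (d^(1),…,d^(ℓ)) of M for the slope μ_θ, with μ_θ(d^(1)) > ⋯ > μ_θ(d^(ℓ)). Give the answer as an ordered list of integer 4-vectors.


Interval decomposition of M: I[1,2]^2, I[1,4], I[2,2].
HN type (ℓ=3): μ^(1)=7/2; μ^(2)=-7/4; μ^(3)=-7

((2, 2, 0, 0); (1, 1, 1, 1); (0, 1, 0, 0))


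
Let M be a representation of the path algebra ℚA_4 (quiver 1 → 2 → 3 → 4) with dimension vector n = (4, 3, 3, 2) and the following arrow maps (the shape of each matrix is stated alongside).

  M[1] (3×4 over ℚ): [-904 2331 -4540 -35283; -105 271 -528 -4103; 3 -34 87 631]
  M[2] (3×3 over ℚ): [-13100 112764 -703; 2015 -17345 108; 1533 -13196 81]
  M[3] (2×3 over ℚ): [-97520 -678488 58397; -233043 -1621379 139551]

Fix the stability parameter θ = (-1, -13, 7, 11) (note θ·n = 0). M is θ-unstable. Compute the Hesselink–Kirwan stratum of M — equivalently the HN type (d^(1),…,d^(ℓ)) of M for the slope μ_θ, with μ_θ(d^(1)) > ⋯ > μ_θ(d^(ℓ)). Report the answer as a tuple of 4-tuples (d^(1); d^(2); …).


Barcode: M ≅ I[1,1], I[1,3], I[1,4]^2. HN layers by μ_θ (4 steps, strictly decreasing):
  μ^(1)=11; μ^(2)=7; μ^(3)=-1; μ^(4)=-7

((0, 0, 0, 2); (0, 0, 3, 0); (1, 0, 0, 0); (3, 3, 0, 0))


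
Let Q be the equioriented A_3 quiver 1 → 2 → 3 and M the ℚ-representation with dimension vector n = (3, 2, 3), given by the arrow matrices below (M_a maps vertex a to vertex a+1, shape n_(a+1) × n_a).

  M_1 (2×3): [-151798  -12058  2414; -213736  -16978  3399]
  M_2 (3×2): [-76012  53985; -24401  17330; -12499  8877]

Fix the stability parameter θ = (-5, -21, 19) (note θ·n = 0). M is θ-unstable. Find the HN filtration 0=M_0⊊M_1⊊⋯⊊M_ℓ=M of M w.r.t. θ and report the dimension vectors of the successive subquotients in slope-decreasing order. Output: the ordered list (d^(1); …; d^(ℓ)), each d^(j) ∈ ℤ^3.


Interval decomposition of M: I[1,1], I[1,3]^2, I[3,3].
HN type (ℓ=3): μ^(1)=19; μ^(2)=-5; μ^(3)=-13

((0, 0, 3); (1, 0, 0); (2, 2, 0))


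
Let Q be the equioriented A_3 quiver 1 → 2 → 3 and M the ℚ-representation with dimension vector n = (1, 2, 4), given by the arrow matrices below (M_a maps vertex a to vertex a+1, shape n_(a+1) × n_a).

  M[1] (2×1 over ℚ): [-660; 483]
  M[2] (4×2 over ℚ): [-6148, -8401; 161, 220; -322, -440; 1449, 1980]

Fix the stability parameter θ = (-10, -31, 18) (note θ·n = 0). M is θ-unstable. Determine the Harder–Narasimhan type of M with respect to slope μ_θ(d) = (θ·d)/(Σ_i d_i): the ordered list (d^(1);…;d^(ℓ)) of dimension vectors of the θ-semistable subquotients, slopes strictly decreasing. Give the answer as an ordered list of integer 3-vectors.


Interval decomposition of M: I[1,3], I[2,3], I[3,3]^2.
HN type (ℓ=3): μ^(1)=18; μ^(2)=-41/2; μ^(3)=-31

((0, 0, 4); (1, 1, 0); (0, 1, 0))


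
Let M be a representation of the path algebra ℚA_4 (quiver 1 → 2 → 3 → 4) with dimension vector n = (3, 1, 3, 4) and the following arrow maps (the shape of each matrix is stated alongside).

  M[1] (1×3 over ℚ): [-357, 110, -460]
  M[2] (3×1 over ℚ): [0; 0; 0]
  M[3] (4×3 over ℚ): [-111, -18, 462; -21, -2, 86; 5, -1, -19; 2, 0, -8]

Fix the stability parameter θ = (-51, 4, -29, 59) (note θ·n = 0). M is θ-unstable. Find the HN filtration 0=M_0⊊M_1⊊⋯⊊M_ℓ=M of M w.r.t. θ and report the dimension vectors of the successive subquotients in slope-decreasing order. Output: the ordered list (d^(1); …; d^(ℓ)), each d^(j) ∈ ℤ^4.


Via rank(M_{q-1}∘⋯∘M_p): M ≅ I[1,1]^2, I[1,2], I[3,3], I[3,4]^2, I[4,4]^2.
μ_θ-semistable layers: μ^(1)=59; μ^(2)=4; μ^(3)=-29; μ^(4)=-51

((0, 0, 0, 4); (0, 1, 0, 0); (0, 0, 3, 0); (3, 0, 0, 0))


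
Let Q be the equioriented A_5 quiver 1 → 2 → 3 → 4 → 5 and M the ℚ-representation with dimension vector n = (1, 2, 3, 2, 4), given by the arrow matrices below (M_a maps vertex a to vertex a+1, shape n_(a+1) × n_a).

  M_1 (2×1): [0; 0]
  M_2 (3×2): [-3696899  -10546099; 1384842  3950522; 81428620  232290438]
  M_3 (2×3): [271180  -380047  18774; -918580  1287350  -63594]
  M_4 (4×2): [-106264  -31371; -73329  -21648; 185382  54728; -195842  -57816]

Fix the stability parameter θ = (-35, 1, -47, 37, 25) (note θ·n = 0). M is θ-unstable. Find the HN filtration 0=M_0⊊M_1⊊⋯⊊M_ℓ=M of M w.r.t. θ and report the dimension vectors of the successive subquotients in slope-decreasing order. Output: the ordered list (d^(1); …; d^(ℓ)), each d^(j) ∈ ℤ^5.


Barcode: M ≅ I[1,1], I[2,5]^2, I[3,3], I[5,5]^2. HN layers by μ_θ (5 steps, strictly decreasing):
  μ^(1)=31; μ^(2)=25; μ^(3)=-23; μ^(4)=-35; μ^(5)=-47

((0, 0, 0, 2, 2); (0, 0, 0, 0, 2); (0, 2, 2, 0, 0); (1, 0, 0, 0, 0); (0, 0, 1, 0, 0))


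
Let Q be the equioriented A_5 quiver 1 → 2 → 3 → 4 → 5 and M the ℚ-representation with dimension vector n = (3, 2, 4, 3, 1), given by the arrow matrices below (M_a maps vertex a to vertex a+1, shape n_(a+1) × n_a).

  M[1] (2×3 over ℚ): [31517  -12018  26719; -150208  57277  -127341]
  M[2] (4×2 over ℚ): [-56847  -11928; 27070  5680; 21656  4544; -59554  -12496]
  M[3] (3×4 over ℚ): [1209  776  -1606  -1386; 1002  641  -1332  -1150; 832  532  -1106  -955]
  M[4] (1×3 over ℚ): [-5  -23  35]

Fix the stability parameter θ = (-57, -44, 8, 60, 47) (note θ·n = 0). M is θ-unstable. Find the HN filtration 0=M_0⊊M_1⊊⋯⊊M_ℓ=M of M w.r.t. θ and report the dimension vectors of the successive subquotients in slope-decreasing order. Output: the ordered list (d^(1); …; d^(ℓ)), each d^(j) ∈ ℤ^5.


Barcode: M ≅ I[1,1], I[1,2], I[1,5], I[3,3], I[3,4]^2. HN layers by μ_θ (5 steps, strictly decreasing):
  μ^(1)=60; μ^(2)=107/2; μ^(3)=8; μ^(4)=-44; μ^(5)=-57

((0, 0, 0, 2, 0); (0, 0, 0, 1, 1); (0, 0, 4, 0, 0); (0, 2, 0, 0, 0); (3, 0, 0, 0, 0))


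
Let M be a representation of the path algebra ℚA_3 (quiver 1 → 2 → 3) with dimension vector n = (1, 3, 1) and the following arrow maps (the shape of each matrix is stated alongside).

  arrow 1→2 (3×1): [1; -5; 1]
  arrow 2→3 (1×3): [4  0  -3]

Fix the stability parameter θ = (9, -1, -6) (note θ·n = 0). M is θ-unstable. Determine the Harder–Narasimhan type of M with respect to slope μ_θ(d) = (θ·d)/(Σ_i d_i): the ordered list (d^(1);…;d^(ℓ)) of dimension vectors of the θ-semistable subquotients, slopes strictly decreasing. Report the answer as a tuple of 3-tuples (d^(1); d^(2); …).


Barcode: M ≅ I[1,3], I[2,2]^2. HN layers by μ_θ (2 steps, strictly decreasing):
  μ^(1)=2/3; μ^(2)=-1

((1, 1, 1); (0, 2, 0))


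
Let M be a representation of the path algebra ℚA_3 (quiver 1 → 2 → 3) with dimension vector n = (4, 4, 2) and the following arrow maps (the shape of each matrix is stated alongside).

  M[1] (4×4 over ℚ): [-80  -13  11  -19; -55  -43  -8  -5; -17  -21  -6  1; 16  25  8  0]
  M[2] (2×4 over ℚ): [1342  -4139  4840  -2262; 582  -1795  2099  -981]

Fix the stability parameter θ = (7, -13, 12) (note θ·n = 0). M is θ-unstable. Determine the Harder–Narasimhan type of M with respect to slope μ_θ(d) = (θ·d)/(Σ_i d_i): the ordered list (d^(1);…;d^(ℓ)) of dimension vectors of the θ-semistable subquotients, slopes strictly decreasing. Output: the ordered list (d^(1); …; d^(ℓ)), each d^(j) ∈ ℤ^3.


Interval decomposition of M: I[1,2]^2, I[1,3]^2.
HN type (ℓ=2): μ^(1)=12; μ^(2)=-3

((0, 0, 2); (4, 4, 0))


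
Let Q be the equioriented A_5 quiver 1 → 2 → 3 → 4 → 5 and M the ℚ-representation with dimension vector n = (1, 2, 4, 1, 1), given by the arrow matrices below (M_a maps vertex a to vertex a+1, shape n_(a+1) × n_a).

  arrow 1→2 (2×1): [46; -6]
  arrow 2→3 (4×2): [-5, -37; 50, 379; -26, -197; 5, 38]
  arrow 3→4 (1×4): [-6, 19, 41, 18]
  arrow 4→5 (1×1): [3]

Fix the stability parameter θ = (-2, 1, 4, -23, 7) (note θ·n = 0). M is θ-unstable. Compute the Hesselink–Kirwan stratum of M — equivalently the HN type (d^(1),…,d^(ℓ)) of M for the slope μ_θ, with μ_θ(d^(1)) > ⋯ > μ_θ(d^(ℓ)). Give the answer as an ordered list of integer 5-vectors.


Interval decomposition of M: I[1,5], I[2,3], I[3,3]^2.
HN type (ℓ=4): μ^(1)=7; μ^(2)=4; μ^(3)=1; μ^(4)=-5

((0, 0, 0, 0, 1); (0, 0, 3, 0, 0); (0, 1, 0, 0, 0); (1, 1, 1, 1, 0))


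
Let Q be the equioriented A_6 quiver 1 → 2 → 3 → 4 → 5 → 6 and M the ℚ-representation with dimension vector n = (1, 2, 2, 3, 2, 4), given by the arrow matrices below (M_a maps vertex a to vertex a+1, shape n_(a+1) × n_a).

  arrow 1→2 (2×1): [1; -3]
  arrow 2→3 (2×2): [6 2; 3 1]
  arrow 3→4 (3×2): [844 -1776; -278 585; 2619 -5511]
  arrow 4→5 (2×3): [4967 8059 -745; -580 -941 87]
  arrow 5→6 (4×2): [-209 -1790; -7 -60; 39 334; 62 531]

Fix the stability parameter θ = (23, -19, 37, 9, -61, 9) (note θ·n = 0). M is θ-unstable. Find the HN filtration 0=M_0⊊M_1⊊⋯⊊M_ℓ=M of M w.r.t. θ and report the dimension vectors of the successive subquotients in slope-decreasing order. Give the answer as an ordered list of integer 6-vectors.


Interval decomposition of M: I[1,2], I[2,4], I[3,6], I[4,6], I[6,6]^2.
HN type (ℓ=6): μ^(1)=23; μ^(2)=9; μ^(3)=2; μ^(4)=-5; μ^(5)=-19; μ^(6)=-26

((0, 0, 1, 1, 0, 0); (0, 0, 0, 0, 0, 4); (1, 1, 0, 0, 0, 0); (0, 0, 1, 1, 1, 0); (0, 1, 0, 0, 0, 0); (0, 0, 0, 1, 1, 0))


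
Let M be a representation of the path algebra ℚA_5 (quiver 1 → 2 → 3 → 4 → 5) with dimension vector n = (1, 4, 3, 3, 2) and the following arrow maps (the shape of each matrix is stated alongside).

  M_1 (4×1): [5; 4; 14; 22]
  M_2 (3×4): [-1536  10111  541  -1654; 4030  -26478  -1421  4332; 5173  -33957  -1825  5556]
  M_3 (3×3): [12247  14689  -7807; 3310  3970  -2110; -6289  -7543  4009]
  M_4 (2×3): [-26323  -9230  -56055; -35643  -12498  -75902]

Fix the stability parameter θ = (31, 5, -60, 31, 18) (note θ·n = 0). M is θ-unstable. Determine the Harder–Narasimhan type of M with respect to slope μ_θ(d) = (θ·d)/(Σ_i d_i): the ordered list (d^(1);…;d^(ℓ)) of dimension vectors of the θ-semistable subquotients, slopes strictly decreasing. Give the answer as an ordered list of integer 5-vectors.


Interval decomposition of M: I[1,5], I[2,2], I[2,3]^2, I[4,4], I[4,5].
HN type (ℓ=5): μ^(1)=31; μ^(2)=49/2; μ^(3)=5; μ^(4)=-8; μ^(5)=-55/2

((0, 0, 0, 1, 0); (0, 0, 0, 2, 2); (0, 1, 0, 0, 0); (1, 1, 1, 0, 0); (0, 2, 2, 0, 0))


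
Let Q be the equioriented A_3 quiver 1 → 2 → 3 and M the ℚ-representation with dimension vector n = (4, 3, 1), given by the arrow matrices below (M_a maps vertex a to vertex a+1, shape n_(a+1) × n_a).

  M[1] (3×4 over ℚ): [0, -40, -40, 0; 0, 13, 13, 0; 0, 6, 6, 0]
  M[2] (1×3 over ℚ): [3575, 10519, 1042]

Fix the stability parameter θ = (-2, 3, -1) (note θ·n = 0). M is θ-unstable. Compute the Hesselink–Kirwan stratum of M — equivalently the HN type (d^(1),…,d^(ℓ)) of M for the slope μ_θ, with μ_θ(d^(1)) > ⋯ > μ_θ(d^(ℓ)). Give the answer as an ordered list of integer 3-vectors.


Via rank(M_{q-1}∘⋯∘M_p): M ≅ I[1,1]^3, I[1,3], I[2,2]^2.
μ_θ-semistable layers: μ^(1)=3; μ^(2)=1; μ^(3)=-2

((0, 2, 0); (0, 1, 1); (4, 0, 0))


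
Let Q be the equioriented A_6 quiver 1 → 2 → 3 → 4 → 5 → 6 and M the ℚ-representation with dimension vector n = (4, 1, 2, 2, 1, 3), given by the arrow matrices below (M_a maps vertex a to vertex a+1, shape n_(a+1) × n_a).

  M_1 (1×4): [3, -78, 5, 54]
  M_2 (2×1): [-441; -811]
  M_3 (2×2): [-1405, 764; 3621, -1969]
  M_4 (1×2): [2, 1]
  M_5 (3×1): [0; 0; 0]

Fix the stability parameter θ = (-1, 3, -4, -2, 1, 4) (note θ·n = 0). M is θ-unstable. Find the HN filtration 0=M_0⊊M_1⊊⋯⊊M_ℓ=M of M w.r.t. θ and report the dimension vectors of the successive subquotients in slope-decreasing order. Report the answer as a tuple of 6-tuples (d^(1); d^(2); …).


Via rank(M_{q-1}∘⋯∘M_p): M ≅ I[1,1]^3, I[1,4], I[3,5], I[6,6]^3.
μ_θ-semistable layers: μ^(1)=4; μ^(2)=1; μ^(3)=-1; μ^(4)=-2; μ^(5)=-4

((0, 0, 0, 0, 0, 3); (0, 0, 0, 0, 1, 0); (4, 1, 1, 1, 0, 0); (0, 0, 0, 1, 0, 0); (0, 0, 1, 0, 0, 0))


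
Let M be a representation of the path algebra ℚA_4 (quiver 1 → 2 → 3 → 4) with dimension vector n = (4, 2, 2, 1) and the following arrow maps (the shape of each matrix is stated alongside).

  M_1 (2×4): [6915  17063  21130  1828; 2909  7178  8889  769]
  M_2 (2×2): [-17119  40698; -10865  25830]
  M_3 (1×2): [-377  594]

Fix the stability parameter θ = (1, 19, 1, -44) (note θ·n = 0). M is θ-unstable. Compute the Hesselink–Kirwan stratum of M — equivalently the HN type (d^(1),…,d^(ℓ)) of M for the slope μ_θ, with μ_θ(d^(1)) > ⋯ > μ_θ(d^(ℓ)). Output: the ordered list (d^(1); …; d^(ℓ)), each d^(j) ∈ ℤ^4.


Interval decomposition of M: I[1,1]^2, I[1,2], I[1,4], I[3,3].
HN type (ℓ=3): μ^(1)=19; μ^(2)=1; μ^(3)=-23/4

((0, 1, 0, 0); (3, 0, 1, 0); (1, 1, 1, 1))


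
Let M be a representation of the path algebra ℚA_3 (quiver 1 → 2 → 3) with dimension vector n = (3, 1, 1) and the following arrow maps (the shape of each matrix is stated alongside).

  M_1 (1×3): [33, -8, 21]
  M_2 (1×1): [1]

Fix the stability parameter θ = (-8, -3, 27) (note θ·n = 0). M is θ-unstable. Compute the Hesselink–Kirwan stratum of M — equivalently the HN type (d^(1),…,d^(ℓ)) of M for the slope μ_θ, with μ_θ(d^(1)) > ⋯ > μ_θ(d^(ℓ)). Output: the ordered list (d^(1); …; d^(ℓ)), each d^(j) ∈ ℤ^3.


Interval decomposition of M: I[1,1]^2, I[1,3].
HN type (ℓ=3): μ^(1)=27; μ^(2)=-3; μ^(3)=-8

((0, 0, 1); (0, 1, 0); (3, 0, 0))
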